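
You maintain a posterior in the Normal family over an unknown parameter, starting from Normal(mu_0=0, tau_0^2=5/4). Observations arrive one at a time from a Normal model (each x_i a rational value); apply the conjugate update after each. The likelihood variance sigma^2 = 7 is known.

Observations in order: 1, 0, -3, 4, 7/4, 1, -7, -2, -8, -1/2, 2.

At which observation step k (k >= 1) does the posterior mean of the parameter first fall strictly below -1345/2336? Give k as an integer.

obs 1: x=1 → posterior Normal(5/33, 35/33)
obs 2: x=0 → posterior Normal(5/38, 35/38)
obs 3: x=-3 → posterior Normal(-10/43, 35/43)
obs 4: x=4 → posterior Normal(5/24, 35/48)
obs 5: x=7/4 → posterior Normal(75/212, 35/53)
obs 6: x=1 → posterior Normal(95/232, 35/58)
obs 7: x=-7 → posterior Normal(-5/28, 5/9)
obs 8: x=-2 → posterior Normal(-5/16, 35/68)
obs 9: x=-8 → posterior Normal(-245/292, 35/73)
obs 10: x=-1/2 → posterior Normal(-85/104, 35/78)
obs 11: x=2 → posterior Normal(-215/332, 35/83)

k = 9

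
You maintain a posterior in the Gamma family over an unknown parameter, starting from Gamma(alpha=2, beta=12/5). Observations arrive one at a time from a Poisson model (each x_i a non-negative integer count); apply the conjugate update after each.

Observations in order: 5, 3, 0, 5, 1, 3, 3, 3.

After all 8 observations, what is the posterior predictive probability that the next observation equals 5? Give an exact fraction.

obs 1: x=5 → posterior Gamma(7, 17/5)
obs 2: x=3 → posterior Gamma(10, 22/5)
obs 3: x=0 → posterior Gamma(10, 27/5)
obs 4: x=5 → posterior Gamma(15, 32/5)
obs 5: x=1 → posterior Gamma(16, 37/5)
obs 6: x=3 → posterior Gamma(19, 42/5)
obs 7: x=3 → posterior Gamma(22, 47/5)
obs 8: x=3 → posterior Gamma(25, 52/5)

327599331680466484354541127085651752787116032000000/5272336985430935263117224041789555977452466691012361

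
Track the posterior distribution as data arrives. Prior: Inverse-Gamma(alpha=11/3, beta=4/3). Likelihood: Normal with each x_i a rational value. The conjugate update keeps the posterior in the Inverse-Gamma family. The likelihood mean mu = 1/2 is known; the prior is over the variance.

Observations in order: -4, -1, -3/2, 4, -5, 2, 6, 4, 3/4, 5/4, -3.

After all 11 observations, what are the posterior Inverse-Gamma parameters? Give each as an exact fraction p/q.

obs 1: x=-4 → posterior Inverse-Gamma(25/6, 275/24)
obs 2: x=-1 → posterior Inverse-Gamma(14/3, 151/12)
obs 3: x=-3/2 → posterior Inverse-Gamma(31/6, 175/12)
obs 4: x=4 → posterior Inverse-Gamma(17/3, 497/24)
obs 5: x=-5 → posterior Inverse-Gamma(37/6, 215/6)
obs 6: x=2 → posterior Inverse-Gamma(20/3, 887/24)
obs 7: x=6 → posterior Inverse-Gamma(43/6, 625/12)
obs 8: x=4 → posterior Inverse-Gamma(23/3, 1397/24)
obs 9: x=3/4 → posterior Inverse-Gamma(49/6, 5591/96)
obs 10: x=5/4 → posterior Inverse-Gamma(26/3, 2809/48)
obs 11: x=-3 → posterior Inverse-Gamma(55/6, 3103/48)

alpha=55/6, beta=3103/48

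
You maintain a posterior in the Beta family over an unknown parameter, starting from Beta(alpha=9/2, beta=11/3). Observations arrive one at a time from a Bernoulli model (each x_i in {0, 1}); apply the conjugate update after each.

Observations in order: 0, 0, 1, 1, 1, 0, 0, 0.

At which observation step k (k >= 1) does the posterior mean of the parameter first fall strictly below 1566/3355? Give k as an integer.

obs 1: x=0 → posterior Beta(9/2, 14/3)
obs 2: x=0 → posterior Beta(9/2, 17/3)
obs 3: x=1 → posterior Beta(11/2, 17/3)
obs 4: x=1 → posterior Beta(13/2, 17/3)
obs 5: x=1 → posterior Beta(15/2, 17/3)
obs 6: x=0 → posterior Beta(15/2, 20/3)
obs 7: x=0 → posterior Beta(15/2, 23/3)
obs 8: x=0 → posterior Beta(15/2, 26/3)

k = 2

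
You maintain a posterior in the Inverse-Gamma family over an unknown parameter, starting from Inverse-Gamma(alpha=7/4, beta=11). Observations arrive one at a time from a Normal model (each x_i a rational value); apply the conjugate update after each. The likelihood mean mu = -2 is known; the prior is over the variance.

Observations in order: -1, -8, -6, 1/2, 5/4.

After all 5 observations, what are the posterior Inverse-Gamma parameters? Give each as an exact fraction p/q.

obs 1: x=-1 → posterior Inverse-Gamma(9/4, 23/2)
obs 2: x=-8 → posterior Inverse-Gamma(11/4, 59/2)
obs 3: x=-6 → posterior Inverse-Gamma(13/4, 75/2)
obs 4: x=1/2 → posterior Inverse-Gamma(15/4, 325/8)
obs 5: x=5/4 → posterior Inverse-Gamma(17/4, 1469/32)

alpha=17/4, beta=1469/32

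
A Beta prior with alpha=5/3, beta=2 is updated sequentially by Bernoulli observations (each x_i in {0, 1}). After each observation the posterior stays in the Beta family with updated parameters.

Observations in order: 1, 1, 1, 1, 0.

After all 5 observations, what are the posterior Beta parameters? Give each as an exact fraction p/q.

alpha=17/3, beta=3

obs 1: x=1 → posterior Beta(8/3, 2)
obs 2: x=1 → posterior Beta(11/3, 2)
obs 3: x=1 → posterior Beta(14/3, 2)
obs 4: x=1 → posterior Beta(17/3, 2)
obs 5: x=0 → posterior Beta(17/3, 3)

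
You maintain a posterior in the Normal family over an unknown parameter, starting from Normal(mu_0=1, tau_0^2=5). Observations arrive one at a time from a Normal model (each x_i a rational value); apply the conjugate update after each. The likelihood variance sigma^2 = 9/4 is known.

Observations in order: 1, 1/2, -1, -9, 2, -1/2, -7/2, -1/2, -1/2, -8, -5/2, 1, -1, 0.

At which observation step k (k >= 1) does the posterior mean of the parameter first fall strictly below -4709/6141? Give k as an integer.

k = 4

obs 1: x=1 → posterior Normal(1, 45/29)
obs 2: x=1/2 → posterior Normal(39/49, 45/49)
obs 3: x=-1 → posterior Normal(19/69, 15/23)
obs 4: x=-9 → posterior Normal(-161/89, 45/89)
obs 5: x=2 → posterior Normal(-121/109, 45/109)
obs 6: x=-1/2 → posterior Normal(-131/129, 15/43)
obs 7: x=-7/2 → posterior Normal(-201/149, 45/149)
obs 8: x=-1/2 → posterior Normal(-211/169, 45/169)
obs 9: x=-1/2 → posterior Normal(-221/189, 5/21)
obs 10: x=-8 → posterior Normal(-381/209, 45/209)
obs 11: x=-5/2 → posterior Normal(-431/229, 45/229)
obs 12: x=1 → posterior Normal(-137/83, 15/83)
obs 13: x=-1 → posterior Normal(-431/269, 45/269)
obs 14: x=0 → posterior Normal(-431/289, 45/289)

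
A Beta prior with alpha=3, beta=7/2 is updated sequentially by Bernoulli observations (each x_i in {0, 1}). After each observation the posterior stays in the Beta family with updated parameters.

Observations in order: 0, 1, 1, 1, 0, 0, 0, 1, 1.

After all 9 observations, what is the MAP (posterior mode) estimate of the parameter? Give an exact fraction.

obs 1: x=0 → posterior Beta(3, 9/2)
obs 2: x=1 → posterior Beta(4, 9/2)
obs 3: x=1 → posterior Beta(5, 9/2)
obs 4: x=1 → posterior Beta(6, 9/2)
obs 5: x=0 → posterior Beta(6, 11/2)
obs 6: x=0 → posterior Beta(6, 13/2)
obs 7: x=0 → posterior Beta(6, 15/2)
obs 8: x=1 → posterior Beta(7, 15/2)
obs 9: x=1 → posterior Beta(8, 15/2)

14/27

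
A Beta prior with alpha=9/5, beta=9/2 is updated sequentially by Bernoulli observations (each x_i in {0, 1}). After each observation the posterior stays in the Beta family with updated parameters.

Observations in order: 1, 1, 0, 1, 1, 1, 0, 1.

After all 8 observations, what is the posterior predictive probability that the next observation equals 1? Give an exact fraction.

obs 1: x=1 → posterior Beta(14/5, 9/2)
obs 2: x=1 → posterior Beta(19/5, 9/2)
obs 3: x=0 → posterior Beta(19/5, 11/2)
obs 4: x=1 → posterior Beta(24/5, 11/2)
obs 5: x=1 → posterior Beta(29/5, 11/2)
obs 6: x=1 → posterior Beta(34/5, 11/2)
obs 7: x=0 → posterior Beta(34/5, 13/2)
obs 8: x=1 → posterior Beta(39/5, 13/2)

6/11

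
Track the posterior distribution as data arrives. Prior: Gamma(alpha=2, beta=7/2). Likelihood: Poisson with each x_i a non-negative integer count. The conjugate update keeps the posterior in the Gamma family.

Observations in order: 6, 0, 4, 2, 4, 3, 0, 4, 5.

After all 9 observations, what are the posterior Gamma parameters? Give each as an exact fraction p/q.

alpha=30, beta=25/2

obs 1: x=6 → posterior Gamma(8, 9/2)
obs 2: x=0 → posterior Gamma(8, 11/2)
obs 3: x=4 → posterior Gamma(12, 13/2)
obs 4: x=2 → posterior Gamma(14, 15/2)
obs 5: x=4 → posterior Gamma(18, 17/2)
obs 6: x=3 → posterior Gamma(21, 19/2)
obs 7: x=0 → posterior Gamma(21, 21/2)
obs 8: x=4 → posterior Gamma(25, 23/2)
obs 9: x=5 → posterior Gamma(30, 25/2)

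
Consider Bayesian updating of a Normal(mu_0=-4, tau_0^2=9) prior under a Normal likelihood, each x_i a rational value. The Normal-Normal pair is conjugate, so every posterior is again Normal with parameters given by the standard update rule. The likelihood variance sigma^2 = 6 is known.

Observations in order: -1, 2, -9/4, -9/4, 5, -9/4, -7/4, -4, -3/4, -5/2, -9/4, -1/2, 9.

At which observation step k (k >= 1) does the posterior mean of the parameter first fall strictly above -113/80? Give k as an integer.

k = 2

obs 1: x=-1 → posterior Normal(-11/5, 18/5)
obs 2: x=2 → posterior Normal(-5/8, 9/4)
obs 3: x=-9/4 → posterior Normal(-47/44, 18/11)
obs 4: x=-9/4 → posterior Normal(-37/28, 9/7)
obs 5: x=5 → posterior Normal(-7/34, 18/17)
obs 6: x=-9/4 → posterior Normal(-41/80, 9/10)
obs 7: x=-7/4 → posterior Normal(-31/46, 18/23)
obs 8: x=-4 → posterior Normal(-55/52, 9/13)
obs 9: x=-3/4 → posterior Normal(-119/116, 18/29)
obs 10: x=-5/2 → posterior Normal(-149/128, 9/16)
obs 11: x=-9/4 → posterior Normal(-44/35, 18/35)
obs 12: x=-1/2 → posterior Normal(-91/76, 9/19)
obs 13: x=9 → posterior Normal(-37/82, 18/41)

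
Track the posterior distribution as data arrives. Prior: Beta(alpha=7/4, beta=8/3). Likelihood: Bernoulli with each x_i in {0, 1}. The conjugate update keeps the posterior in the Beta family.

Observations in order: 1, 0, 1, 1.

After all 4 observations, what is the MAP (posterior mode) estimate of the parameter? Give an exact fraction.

obs 1: x=1 → posterior Beta(11/4, 8/3)
obs 2: x=0 → posterior Beta(11/4, 11/3)
obs 3: x=1 → posterior Beta(15/4, 11/3)
obs 4: x=1 → posterior Beta(19/4, 11/3)

45/77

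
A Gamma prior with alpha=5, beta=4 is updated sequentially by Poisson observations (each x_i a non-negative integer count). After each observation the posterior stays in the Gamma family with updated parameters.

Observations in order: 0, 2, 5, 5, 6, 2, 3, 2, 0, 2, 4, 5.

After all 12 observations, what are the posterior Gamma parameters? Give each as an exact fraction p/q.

alpha=41, beta=16

obs 1: x=0 → posterior Gamma(5, 5)
obs 2: x=2 → posterior Gamma(7, 6)
obs 3: x=5 → posterior Gamma(12, 7)
obs 4: x=5 → posterior Gamma(17, 8)
obs 5: x=6 → posterior Gamma(23, 9)
obs 6: x=2 → posterior Gamma(25, 10)
obs 7: x=3 → posterior Gamma(28, 11)
obs 8: x=2 → posterior Gamma(30, 12)
obs 9: x=0 → posterior Gamma(30, 13)
obs 10: x=2 → posterior Gamma(32, 14)
obs 11: x=4 → posterior Gamma(36, 15)
obs 12: x=5 → posterior Gamma(41, 16)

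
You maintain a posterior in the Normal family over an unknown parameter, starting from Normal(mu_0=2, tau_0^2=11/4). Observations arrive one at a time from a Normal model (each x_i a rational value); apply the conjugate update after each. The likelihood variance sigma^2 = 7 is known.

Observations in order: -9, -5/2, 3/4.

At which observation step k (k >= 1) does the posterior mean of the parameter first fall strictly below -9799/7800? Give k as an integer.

k = 2

obs 1: x=-9 → posterior Normal(-43/39, 77/39)
obs 2: x=-5/2 → posterior Normal(-141/100, 77/50)
obs 3: x=3/4 → posterior Normal(-249/244, 77/61)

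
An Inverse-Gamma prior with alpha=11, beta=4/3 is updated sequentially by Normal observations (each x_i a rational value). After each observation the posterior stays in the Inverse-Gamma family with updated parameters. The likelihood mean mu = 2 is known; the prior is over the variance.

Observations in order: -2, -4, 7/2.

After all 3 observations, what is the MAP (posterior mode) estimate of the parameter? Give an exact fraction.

obs 1: x=-2 → posterior Inverse-Gamma(23/2, 28/3)
obs 2: x=-4 → posterior Inverse-Gamma(12, 82/3)
obs 3: x=7/2 → posterior Inverse-Gamma(25/2, 683/24)

683/324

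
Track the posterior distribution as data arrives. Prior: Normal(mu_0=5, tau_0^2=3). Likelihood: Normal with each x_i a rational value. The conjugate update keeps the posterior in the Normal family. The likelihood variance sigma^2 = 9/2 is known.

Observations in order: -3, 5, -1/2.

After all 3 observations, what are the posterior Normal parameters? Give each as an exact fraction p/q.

obs 1: x=-3 → posterior Normal(9/5, 9/5)
obs 2: x=5 → posterior Normal(19/7, 9/7)
obs 3: x=-1/2 → posterior Normal(2, 1)

mu_0=2, tau_0^2=1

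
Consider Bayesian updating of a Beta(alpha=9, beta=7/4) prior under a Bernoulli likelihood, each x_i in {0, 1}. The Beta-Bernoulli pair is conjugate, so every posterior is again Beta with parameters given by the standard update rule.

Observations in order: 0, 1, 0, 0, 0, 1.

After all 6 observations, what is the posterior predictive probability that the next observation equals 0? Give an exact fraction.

23/67

obs 1: x=0 → posterior Beta(9, 11/4)
obs 2: x=1 → posterior Beta(10, 11/4)
obs 3: x=0 → posterior Beta(10, 15/4)
obs 4: x=0 → posterior Beta(10, 19/4)
obs 5: x=0 → posterior Beta(10, 23/4)
obs 6: x=1 → posterior Beta(11, 23/4)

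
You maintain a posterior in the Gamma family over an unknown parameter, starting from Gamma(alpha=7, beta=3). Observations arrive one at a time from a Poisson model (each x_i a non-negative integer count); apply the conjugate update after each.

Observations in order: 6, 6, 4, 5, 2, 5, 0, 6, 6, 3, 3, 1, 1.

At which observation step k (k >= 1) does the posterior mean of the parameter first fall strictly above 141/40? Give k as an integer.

obs 1: x=6 → posterior Gamma(13, 4)
obs 2: x=6 → posterior Gamma(19, 5)
obs 3: x=4 → posterior Gamma(23, 6)
obs 4: x=5 → posterior Gamma(28, 7)
obs 5: x=2 → posterior Gamma(30, 8)
obs 6: x=5 → posterior Gamma(35, 9)
obs 7: x=0 → posterior Gamma(35, 10)
obs 8: x=6 → posterior Gamma(41, 11)
obs 9: x=6 → posterior Gamma(47, 12)
obs 10: x=3 → posterior Gamma(50, 13)
obs 11: x=3 → posterior Gamma(53, 14)
obs 12: x=1 → posterior Gamma(54, 15)
obs 13: x=1 → posterior Gamma(55, 16)

k = 2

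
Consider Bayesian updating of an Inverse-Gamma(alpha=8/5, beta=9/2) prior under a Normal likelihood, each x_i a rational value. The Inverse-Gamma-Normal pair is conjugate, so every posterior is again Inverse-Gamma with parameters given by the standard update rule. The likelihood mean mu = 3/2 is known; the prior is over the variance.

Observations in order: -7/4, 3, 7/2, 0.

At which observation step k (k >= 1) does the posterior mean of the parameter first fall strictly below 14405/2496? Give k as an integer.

k = 4

obs 1: x=-7/4 → posterior Inverse-Gamma(21/10, 313/32)
obs 2: x=3 → posterior Inverse-Gamma(13/5, 349/32)
obs 3: x=7/2 → posterior Inverse-Gamma(31/10, 413/32)
obs 4: x=0 → posterior Inverse-Gamma(18/5, 449/32)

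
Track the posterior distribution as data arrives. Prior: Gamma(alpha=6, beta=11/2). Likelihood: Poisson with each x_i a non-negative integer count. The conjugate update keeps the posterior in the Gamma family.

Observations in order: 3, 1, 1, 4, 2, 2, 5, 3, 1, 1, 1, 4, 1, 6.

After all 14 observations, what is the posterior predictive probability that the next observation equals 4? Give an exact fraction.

obs 1: x=3 → posterior Gamma(9, 13/2)
obs 2: x=1 → posterior Gamma(10, 15/2)
obs 3: x=1 → posterior Gamma(11, 17/2)
obs 4: x=4 → posterior Gamma(15, 19/2)
obs 5: x=2 → posterior Gamma(17, 21/2)
obs 6: x=2 → posterior Gamma(19, 23/2)
obs 7: x=5 → posterior Gamma(24, 25/2)
obs 8: x=3 → posterior Gamma(27, 27/2)
obs 9: x=1 → posterior Gamma(28, 29/2)
obs 10: x=1 → posterior Gamma(29, 31/2)
obs 11: x=1 → posterior Gamma(30, 33/2)
obs 12: x=4 → posterior Gamma(34, 35/2)
obs 13: x=1 → posterior Gamma(35, 37/2)
obs 14: x=6 → posterior Gamma(41, 39/2)

9072522449096989597397574377295423381908884445426167276066325984555664/91725417180837143663326189086434787308803478524071148179882832902891361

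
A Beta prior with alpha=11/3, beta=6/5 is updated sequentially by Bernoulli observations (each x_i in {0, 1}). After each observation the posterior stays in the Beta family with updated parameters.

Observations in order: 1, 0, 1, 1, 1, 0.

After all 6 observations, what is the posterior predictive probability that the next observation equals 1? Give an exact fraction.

obs 1: x=1 → posterior Beta(14/3, 6/5)
obs 2: x=0 → posterior Beta(14/3, 11/5)
obs 3: x=1 → posterior Beta(17/3, 11/5)
obs 4: x=1 → posterior Beta(20/3, 11/5)
obs 5: x=1 → posterior Beta(23/3, 11/5)
obs 6: x=0 → posterior Beta(23/3, 16/5)

115/163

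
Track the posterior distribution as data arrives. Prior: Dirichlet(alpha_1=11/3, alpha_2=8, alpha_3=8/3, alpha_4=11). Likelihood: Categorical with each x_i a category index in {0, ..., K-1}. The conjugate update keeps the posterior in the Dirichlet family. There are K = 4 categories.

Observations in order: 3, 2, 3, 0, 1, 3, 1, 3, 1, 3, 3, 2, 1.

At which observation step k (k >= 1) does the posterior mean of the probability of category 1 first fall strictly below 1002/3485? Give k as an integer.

obs 1: x=3 → posterior Dirichlet(11/3, 8, 8/3, 12)
obs 2: x=2 → posterior Dirichlet(11/3, 8, 11/3, 12)
obs 3: x=3 → posterior Dirichlet(11/3, 8, 11/3, 13)
obs 4: x=0 → posterior Dirichlet(14/3, 8, 11/3, 13)
obs 5: x=1 → posterior Dirichlet(14/3, 9, 11/3, 13)
obs 6: x=3 → posterior Dirichlet(14/3, 9, 11/3, 14)
obs 7: x=1 → posterior Dirichlet(14/3, 10, 11/3, 14)
obs 8: x=3 → posterior Dirichlet(14/3, 10, 11/3, 15)
obs 9: x=1 → posterior Dirichlet(14/3, 11, 11/3, 15)
obs 10: x=3 → posterior Dirichlet(14/3, 11, 11/3, 16)
obs 11: x=3 → posterior Dirichlet(14/3, 11, 11/3, 17)
obs 12: x=2 → posterior Dirichlet(14/3, 11, 14/3, 17)
obs 13: x=1 → posterior Dirichlet(14/3, 12, 14/3, 17)

k = 3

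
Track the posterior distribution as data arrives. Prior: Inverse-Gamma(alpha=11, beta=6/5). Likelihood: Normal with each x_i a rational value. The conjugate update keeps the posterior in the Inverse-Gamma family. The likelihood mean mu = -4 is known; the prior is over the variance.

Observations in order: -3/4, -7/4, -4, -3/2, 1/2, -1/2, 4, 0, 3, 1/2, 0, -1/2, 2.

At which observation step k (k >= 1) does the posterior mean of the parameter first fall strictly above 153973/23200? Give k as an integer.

obs 1: x=-3/4 → posterior Inverse-Gamma(23/2, 1037/160)
obs 2: x=-7/4 → posterior Inverse-Gamma(12, 721/80)
obs 3: x=-4 → posterior Inverse-Gamma(25/2, 721/80)
obs 4: x=-3/2 → posterior Inverse-Gamma(13, 971/80)
obs 5: x=1/2 → posterior Inverse-Gamma(27/2, 1781/80)
obs 6: x=-1/2 → posterior Inverse-Gamma(14, 2271/80)
obs 7: x=4 → posterior Inverse-Gamma(29/2, 4831/80)
obs 8: x=0 → posterior Inverse-Gamma(15, 5471/80)
obs 9: x=3 → posterior Inverse-Gamma(31/2, 7431/80)
obs 10: x=1/2 → posterior Inverse-Gamma(16, 8241/80)
obs 11: x=0 → posterior Inverse-Gamma(33/2, 8881/80)
obs 12: x=-1/2 → posterior Inverse-Gamma(17, 9371/80)
obs 13: x=2 → posterior Inverse-Gamma(35/2, 10811/80)

k = 10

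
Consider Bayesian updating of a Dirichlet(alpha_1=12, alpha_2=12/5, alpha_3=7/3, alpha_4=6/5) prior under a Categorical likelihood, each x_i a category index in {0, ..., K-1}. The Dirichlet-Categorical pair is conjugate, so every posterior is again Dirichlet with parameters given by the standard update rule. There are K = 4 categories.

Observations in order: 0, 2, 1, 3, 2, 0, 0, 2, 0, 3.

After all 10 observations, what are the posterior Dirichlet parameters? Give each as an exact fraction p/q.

obs 1: x=0 → posterior Dirichlet(13, 12/5, 7/3, 6/5)
obs 2: x=2 → posterior Dirichlet(13, 12/5, 10/3, 6/5)
obs 3: x=1 → posterior Dirichlet(13, 17/5, 10/3, 6/5)
obs 4: x=3 → posterior Dirichlet(13, 17/5, 10/3, 11/5)
obs 5: x=2 → posterior Dirichlet(13, 17/5, 13/3, 11/5)
obs 6: x=0 → posterior Dirichlet(14, 17/5, 13/3, 11/5)
obs 7: x=0 → posterior Dirichlet(15, 17/5, 13/3, 11/5)
obs 8: x=2 → posterior Dirichlet(15, 17/5, 16/3, 11/5)
obs 9: x=0 → posterior Dirichlet(16, 17/5, 16/3, 11/5)
obs 10: x=3 → posterior Dirichlet(16, 17/5, 16/3, 16/5)

alpha_1=16, alpha_2=17/5, alpha_3=16/3, alpha_4=16/5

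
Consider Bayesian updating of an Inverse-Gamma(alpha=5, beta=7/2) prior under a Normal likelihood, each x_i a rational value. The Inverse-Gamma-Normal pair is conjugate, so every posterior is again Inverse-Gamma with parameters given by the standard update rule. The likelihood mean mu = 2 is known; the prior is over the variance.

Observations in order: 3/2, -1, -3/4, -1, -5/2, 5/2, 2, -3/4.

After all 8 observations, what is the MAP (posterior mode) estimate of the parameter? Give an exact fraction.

487/160

obs 1: x=3/2 → posterior Inverse-Gamma(11/2, 29/8)
obs 2: x=-1 → posterior Inverse-Gamma(6, 65/8)
obs 3: x=-3/4 → posterior Inverse-Gamma(13/2, 381/32)
obs 4: x=-1 → posterior Inverse-Gamma(7, 525/32)
obs 5: x=-5/2 → posterior Inverse-Gamma(15/2, 849/32)
obs 6: x=5/2 → posterior Inverse-Gamma(8, 853/32)
obs 7: x=2 → posterior Inverse-Gamma(17/2, 853/32)
obs 8: x=-3/4 → posterior Inverse-Gamma(9, 487/16)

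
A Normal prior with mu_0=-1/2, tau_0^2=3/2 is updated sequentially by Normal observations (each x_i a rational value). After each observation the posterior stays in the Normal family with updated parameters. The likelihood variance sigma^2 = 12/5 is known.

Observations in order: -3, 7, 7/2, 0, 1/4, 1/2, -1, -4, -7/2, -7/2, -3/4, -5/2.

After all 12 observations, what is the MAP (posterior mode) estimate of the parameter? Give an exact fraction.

obs 1: x=-3 → posterior Normal(-19/13, 12/13)
obs 2: x=7 → posterior Normal(8/9, 2/3)
obs 3: x=7/2 → posterior Normal(67/46, 12/23)
obs 4: x=0 → posterior Normal(67/56, 3/7)
obs 5: x=1/4 → posterior Normal(139/132, 4/11)
obs 6: x=1/2 → posterior Normal(149/152, 6/19)
obs 7: x=-1 → posterior Normal(3/4, 12/43)
obs 8: x=-4 → posterior Normal(49/192, 1/4)
obs 9: x=-7/2 → posterior Normal(-21/212, 12/53)
obs 10: x=-7/2 → posterior Normal(-91/232, 6/29)
obs 11: x=-3/4 → posterior Normal(-53/126, 4/21)
obs 12: x=-5/2 → posterior Normal(-39/68, 3/17)

-39/68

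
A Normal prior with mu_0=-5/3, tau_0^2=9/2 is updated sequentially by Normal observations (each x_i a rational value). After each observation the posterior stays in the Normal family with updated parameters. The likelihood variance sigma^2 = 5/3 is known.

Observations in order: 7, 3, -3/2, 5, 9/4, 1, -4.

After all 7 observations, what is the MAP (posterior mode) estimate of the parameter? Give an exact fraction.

obs 1: x=7 → posterior Normal(517/111, 45/37)
obs 2: x=3 → posterior Normal(95/24, 45/64)
obs 3: x=-3/2 → posterior Normal(1277/546, 45/91)
obs 4: x=5 → posterior Normal(2087/708, 45/118)
obs 5: x=9/4 → posterior Normal(4903/1740, 9/29)
obs 6: x=1 → posterior Normal(5227/2064, 45/172)
obs 7: x=-4 → posterior Normal(3931/2388, 45/199)

3931/2388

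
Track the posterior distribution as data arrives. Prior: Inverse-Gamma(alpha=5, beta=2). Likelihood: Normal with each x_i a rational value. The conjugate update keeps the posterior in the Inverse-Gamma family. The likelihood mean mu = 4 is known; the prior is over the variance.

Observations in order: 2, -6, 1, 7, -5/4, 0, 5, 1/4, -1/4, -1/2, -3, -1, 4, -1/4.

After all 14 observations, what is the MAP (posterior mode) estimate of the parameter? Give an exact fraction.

315/26

obs 1: x=2 → posterior Inverse-Gamma(11/2, 4)
obs 2: x=-6 → posterior Inverse-Gamma(6, 54)
obs 3: x=1 → posterior Inverse-Gamma(13/2, 117/2)
obs 4: x=7 → posterior Inverse-Gamma(7, 63)
obs 5: x=-5/4 → posterior Inverse-Gamma(15/2, 2457/32)
obs 6: x=0 → posterior Inverse-Gamma(8, 2713/32)
obs 7: x=5 → posterior Inverse-Gamma(17/2, 2729/32)
obs 8: x=1/4 → posterior Inverse-Gamma(9, 1477/16)
obs 9: x=-1/4 → posterior Inverse-Gamma(19/2, 3243/32)
obs 10: x=-1/2 → posterior Inverse-Gamma(10, 3567/32)
obs 11: x=-3 → posterior Inverse-Gamma(21/2, 4351/32)
obs 12: x=-1 → posterior Inverse-Gamma(11, 4751/32)
obs 13: x=4 → posterior Inverse-Gamma(23/2, 4751/32)
obs 14: x=-1/4 → posterior Inverse-Gamma(12, 315/2)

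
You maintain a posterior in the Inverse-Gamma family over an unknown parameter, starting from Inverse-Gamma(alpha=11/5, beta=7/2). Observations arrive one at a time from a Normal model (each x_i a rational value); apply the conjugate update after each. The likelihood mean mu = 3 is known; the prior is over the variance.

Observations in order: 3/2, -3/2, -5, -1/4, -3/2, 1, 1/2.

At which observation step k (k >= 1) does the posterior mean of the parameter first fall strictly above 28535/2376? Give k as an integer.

k = 3

obs 1: x=3/2 → posterior Inverse-Gamma(27/10, 37/8)
obs 2: x=-3/2 → posterior Inverse-Gamma(16/5, 59/4)
obs 3: x=-5 → posterior Inverse-Gamma(37/10, 187/4)
obs 4: x=-1/4 → posterior Inverse-Gamma(21/5, 1665/32)
obs 5: x=-3/2 → posterior Inverse-Gamma(47/10, 1989/32)
obs 6: x=1 → posterior Inverse-Gamma(26/5, 2053/32)
obs 7: x=1/2 → posterior Inverse-Gamma(57/10, 2153/32)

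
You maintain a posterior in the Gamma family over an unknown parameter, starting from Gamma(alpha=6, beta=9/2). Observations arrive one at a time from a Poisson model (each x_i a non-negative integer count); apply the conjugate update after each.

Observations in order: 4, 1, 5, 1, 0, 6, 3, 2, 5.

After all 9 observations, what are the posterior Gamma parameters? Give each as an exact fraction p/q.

obs 1: x=4 → posterior Gamma(10, 11/2)
obs 2: x=1 → posterior Gamma(11, 13/2)
obs 3: x=5 → posterior Gamma(16, 15/2)
obs 4: x=1 → posterior Gamma(17, 17/2)
obs 5: x=0 → posterior Gamma(17, 19/2)
obs 6: x=6 → posterior Gamma(23, 21/2)
obs 7: x=3 → posterior Gamma(26, 23/2)
obs 8: x=2 → posterior Gamma(28, 25/2)
obs 9: x=5 → posterior Gamma(33, 27/2)

alpha=33, beta=27/2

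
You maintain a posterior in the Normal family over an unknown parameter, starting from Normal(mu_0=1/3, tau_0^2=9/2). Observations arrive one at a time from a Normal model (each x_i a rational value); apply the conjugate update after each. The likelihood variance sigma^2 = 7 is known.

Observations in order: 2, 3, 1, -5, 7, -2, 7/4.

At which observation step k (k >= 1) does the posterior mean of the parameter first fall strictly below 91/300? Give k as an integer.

k = 4

obs 1: x=2 → posterior Normal(68/69, 63/23)
obs 2: x=3 → posterior Normal(149/96, 63/32)
obs 3: x=1 → posterior Normal(176/123, 63/41)
obs 4: x=-5 → posterior Normal(41/150, 63/50)
obs 5: x=7 → posterior Normal(230/177, 63/59)
obs 6: x=-2 → posterior Normal(44/51, 63/68)
obs 7: x=7/4 → posterior Normal(893/924, 9/11)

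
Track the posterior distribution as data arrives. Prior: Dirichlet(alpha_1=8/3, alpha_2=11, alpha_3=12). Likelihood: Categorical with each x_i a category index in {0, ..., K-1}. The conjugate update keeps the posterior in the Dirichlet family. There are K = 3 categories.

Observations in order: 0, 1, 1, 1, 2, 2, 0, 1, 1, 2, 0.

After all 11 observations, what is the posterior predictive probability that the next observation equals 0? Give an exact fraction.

17/110

obs 1: x=0 → posterior Dirichlet(11/3, 11, 12)
obs 2: x=1 → posterior Dirichlet(11/3, 12, 12)
obs 3: x=1 → posterior Dirichlet(11/3, 13, 12)
obs 4: x=1 → posterior Dirichlet(11/3, 14, 12)
obs 5: x=2 → posterior Dirichlet(11/3, 14, 13)
obs 6: x=2 → posterior Dirichlet(11/3, 14, 14)
obs 7: x=0 → posterior Dirichlet(14/3, 14, 14)
obs 8: x=1 → posterior Dirichlet(14/3, 15, 14)
obs 9: x=1 → posterior Dirichlet(14/3, 16, 14)
obs 10: x=2 → posterior Dirichlet(14/3, 16, 15)
obs 11: x=0 → posterior Dirichlet(17/3, 16, 15)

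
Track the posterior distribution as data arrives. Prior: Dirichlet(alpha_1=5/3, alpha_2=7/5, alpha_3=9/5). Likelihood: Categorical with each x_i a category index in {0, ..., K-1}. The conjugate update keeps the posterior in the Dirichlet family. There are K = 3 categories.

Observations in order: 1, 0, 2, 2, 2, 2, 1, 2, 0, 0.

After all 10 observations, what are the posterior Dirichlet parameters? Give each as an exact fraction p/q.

obs 1: x=1 → posterior Dirichlet(5/3, 12/5, 9/5)
obs 2: x=0 → posterior Dirichlet(8/3, 12/5, 9/5)
obs 3: x=2 → posterior Dirichlet(8/3, 12/5, 14/5)
obs 4: x=2 → posterior Dirichlet(8/3, 12/5, 19/5)
obs 5: x=2 → posterior Dirichlet(8/3, 12/5, 24/5)
obs 6: x=2 → posterior Dirichlet(8/3, 12/5, 29/5)
obs 7: x=1 → posterior Dirichlet(8/3, 17/5, 29/5)
obs 8: x=2 → posterior Dirichlet(8/3, 17/5, 34/5)
obs 9: x=0 → posterior Dirichlet(11/3, 17/5, 34/5)
obs 10: x=0 → posterior Dirichlet(14/3, 17/5, 34/5)

alpha_1=14/3, alpha_2=17/5, alpha_3=34/5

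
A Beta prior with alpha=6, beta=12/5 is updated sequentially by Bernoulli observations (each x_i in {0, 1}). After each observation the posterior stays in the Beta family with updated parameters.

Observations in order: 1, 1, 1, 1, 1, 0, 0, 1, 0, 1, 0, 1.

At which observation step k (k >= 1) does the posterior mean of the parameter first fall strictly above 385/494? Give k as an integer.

k = 3

obs 1: x=1 → posterior Beta(7, 12/5)
obs 2: x=1 → posterior Beta(8, 12/5)
obs 3: x=1 → posterior Beta(9, 12/5)
obs 4: x=1 → posterior Beta(10, 12/5)
obs 5: x=1 → posterior Beta(11, 12/5)
obs 6: x=0 → posterior Beta(11, 17/5)
obs 7: x=0 → posterior Beta(11, 22/5)
obs 8: x=1 → posterior Beta(12, 22/5)
obs 9: x=0 → posterior Beta(12, 27/5)
obs 10: x=1 → posterior Beta(13, 27/5)
obs 11: x=0 → posterior Beta(13, 32/5)
obs 12: x=1 → posterior Beta(14, 32/5)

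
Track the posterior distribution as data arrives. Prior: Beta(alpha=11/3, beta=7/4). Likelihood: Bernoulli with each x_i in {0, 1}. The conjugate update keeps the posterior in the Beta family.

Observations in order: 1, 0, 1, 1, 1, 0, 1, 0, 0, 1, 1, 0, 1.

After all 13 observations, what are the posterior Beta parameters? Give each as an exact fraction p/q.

obs 1: x=1 → posterior Beta(14/3, 7/4)
obs 2: x=0 → posterior Beta(14/3, 11/4)
obs 3: x=1 → posterior Beta(17/3, 11/4)
obs 4: x=1 → posterior Beta(20/3, 11/4)
obs 5: x=1 → posterior Beta(23/3, 11/4)
obs 6: x=0 → posterior Beta(23/3, 15/4)
obs 7: x=1 → posterior Beta(26/3, 15/4)
obs 8: x=0 → posterior Beta(26/3, 19/4)
obs 9: x=0 → posterior Beta(26/3, 23/4)
obs 10: x=1 → posterior Beta(29/3, 23/4)
obs 11: x=1 → posterior Beta(32/3, 23/4)
obs 12: x=0 → posterior Beta(32/3, 27/4)
obs 13: x=1 → posterior Beta(35/3, 27/4)

alpha=35/3, beta=27/4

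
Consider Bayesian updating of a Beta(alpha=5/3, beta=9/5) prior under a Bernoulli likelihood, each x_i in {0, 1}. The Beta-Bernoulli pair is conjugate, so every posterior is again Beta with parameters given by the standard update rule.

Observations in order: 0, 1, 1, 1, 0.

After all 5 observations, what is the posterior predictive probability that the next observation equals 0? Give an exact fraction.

57/127

obs 1: x=0 → posterior Beta(5/3, 14/5)
obs 2: x=1 → posterior Beta(8/3, 14/5)
obs 3: x=1 → posterior Beta(11/3, 14/5)
obs 4: x=1 → posterior Beta(14/3, 14/5)
obs 5: x=0 → posterior Beta(14/3, 19/5)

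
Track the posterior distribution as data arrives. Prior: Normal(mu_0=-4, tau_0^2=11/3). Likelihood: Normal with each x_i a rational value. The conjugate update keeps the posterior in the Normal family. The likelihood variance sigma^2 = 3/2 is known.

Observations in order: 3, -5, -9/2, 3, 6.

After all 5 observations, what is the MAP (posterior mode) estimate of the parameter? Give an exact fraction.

obs 1: x=3 → posterior Normal(30/31, 33/31)
obs 2: x=-5 → posterior Normal(-80/53, 33/53)
obs 3: x=-9/2 → posterior Normal(-179/75, 11/25)
obs 4: x=3 → posterior Normal(-113/97, 33/97)
obs 5: x=6 → posterior Normal(19/119, 33/119)

19/119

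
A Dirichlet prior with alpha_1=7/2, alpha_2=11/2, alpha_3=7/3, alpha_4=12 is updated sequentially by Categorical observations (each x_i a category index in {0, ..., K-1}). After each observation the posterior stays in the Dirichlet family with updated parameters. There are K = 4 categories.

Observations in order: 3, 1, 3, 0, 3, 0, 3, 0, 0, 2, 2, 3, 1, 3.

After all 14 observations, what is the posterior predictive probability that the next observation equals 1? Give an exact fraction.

obs 1: x=3 → posterior Dirichlet(7/2, 11/2, 7/3, 13)
obs 2: x=1 → posterior Dirichlet(7/2, 13/2, 7/3, 13)
obs 3: x=3 → posterior Dirichlet(7/2, 13/2, 7/3, 14)
obs 4: x=0 → posterior Dirichlet(9/2, 13/2, 7/3, 14)
obs 5: x=3 → posterior Dirichlet(9/2, 13/2, 7/3, 15)
obs 6: x=0 → posterior Dirichlet(11/2, 13/2, 7/3, 15)
obs 7: x=3 → posterior Dirichlet(11/2, 13/2, 7/3, 16)
obs 8: x=0 → posterior Dirichlet(13/2, 13/2, 7/3, 16)
obs 9: x=0 → posterior Dirichlet(15/2, 13/2, 7/3, 16)
obs 10: x=2 → posterior Dirichlet(15/2, 13/2, 10/3, 16)
obs 11: x=2 → posterior Dirichlet(15/2, 13/2, 13/3, 16)
obs 12: x=3 → posterior Dirichlet(15/2, 13/2, 13/3, 17)
obs 13: x=1 → posterior Dirichlet(15/2, 15/2, 13/3, 17)
obs 14: x=3 → posterior Dirichlet(15/2, 15/2, 13/3, 18)

45/224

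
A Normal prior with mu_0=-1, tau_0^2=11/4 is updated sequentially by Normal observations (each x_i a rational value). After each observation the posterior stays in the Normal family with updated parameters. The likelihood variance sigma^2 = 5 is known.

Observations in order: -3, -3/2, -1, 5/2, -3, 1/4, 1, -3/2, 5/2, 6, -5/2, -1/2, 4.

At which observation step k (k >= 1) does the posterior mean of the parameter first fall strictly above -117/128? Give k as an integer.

k = 4

obs 1: x=-3 → posterior Normal(-53/31, 55/31)
obs 2: x=-3/2 → posterior Normal(-139/84, 55/42)
obs 3: x=-1 → posterior Normal(-161/106, 55/53)
obs 4: x=5/2 → posterior Normal(-53/64, 55/64)
obs 5: x=-3 → posterior Normal(-86/75, 11/15)
obs 6: x=1/4 → posterior Normal(-333/344, 55/86)
obs 7: x=1 → posterior Normal(-289/388, 55/97)
obs 8: x=-3/2 → posterior Normal(-355/432, 55/108)
obs 9: x=5/2 → posterior Normal(-35/68, 55/119)
obs 10: x=6 → posterior Normal(19/520, 11/26)
obs 11: x=-5/2 → posterior Normal(-91/564, 55/141)
obs 12: x=-1/2 → posterior Normal(-113/608, 55/152)
obs 13: x=4 → posterior Normal(63/652, 55/163)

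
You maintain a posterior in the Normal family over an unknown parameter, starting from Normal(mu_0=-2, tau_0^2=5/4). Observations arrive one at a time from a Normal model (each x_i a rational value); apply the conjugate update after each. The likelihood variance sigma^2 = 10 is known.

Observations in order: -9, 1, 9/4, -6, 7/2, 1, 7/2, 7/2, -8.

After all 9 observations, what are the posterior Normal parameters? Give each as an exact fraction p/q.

mu_0=-97/68, tau_0^2=10/17

obs 1: x=-9 → posterior Normal(-25/9, 10/9)
obs 2: x=1 → posterior Normal(-12/5, 1)
obs 3: x=9/4 → posterior Normal(-87/44, 10/11)
obs 4: x=-6 → posterior Normal(-37/16, 5/6)
obs 5: x=7/2 → posterior Normal(-97/52, 10/13)
obs 6: x=1 → posterior Normal(-93/56, 5/7)
obs 7: x=7/2 → posterior Normal(-79/60, 2/3)
obs 8: x=7/2 → posterior Normal(-65/64, 5/8)
obs 9: x=-8 → posterior Normal(-97/68, 10/17)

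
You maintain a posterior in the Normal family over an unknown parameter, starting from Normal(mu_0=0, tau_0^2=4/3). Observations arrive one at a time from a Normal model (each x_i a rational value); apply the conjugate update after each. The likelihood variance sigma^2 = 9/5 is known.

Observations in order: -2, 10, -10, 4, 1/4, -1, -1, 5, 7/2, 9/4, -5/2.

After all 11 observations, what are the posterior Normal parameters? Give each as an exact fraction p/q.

obs 1: x=-2 → posterior Normal(-40/47, 36/47)
obs 2: x=10 → posterior Normal(160/67, 36/67)
obs 3: x=-10 → posterior Normal(-40/87, 12/29)
obs 4: x=4 → posterior Normal(40/107, 36/107)
obs 5: x=1/4 → posterior Normal(45/127, 36/127)
obs 6: x=-1 → posterior Normal(25/147, 12/49)
obs 7: x=-1 → posterior Normal(5/167, 36/167)
obs 8: x=5 → posterior Normal(105/187, 36/187)
obs 9: x=7/2 → posterior Normal(175/207, 4/23)
obs 10: x=9/4 → posterior Normal(220/227, 36/227)
obs 11: x=-5/2 → posterior Normal(170/247, 36/247)

mu_0=170/247, tau_0^2=36/247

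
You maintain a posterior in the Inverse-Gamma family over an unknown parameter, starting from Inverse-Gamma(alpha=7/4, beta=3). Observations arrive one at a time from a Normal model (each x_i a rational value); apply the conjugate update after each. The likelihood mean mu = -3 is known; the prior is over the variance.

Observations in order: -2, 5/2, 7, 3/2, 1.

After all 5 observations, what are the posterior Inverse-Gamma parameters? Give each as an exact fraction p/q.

alpha=17/4, beta=347/4

obs 1: x=-2 → posterior Inverse-Gamma(9/4, 7/2)
obs 2: x=5/2 → posterior Inverse-Gamma(11/4, 149/8)
obs 3: x=7 → posterior Inverse-Gamma(13/4, 549/8)
obs 4: x=3/2 → posterior Inverse-Gamma(15/4, 315/4)
obs 5: x=1 → posterior Inverse-Gamma(17/4, 347/4)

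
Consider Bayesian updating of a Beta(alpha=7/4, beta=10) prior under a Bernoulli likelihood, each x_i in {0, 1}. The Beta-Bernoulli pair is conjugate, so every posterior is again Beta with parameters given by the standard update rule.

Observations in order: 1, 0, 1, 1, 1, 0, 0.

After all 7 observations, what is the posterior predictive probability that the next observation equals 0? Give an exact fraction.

obs 1: x=1 → posterior Beta(11/4, 10)
obs 2: x=0 → posterior Beta(11/4, 11)
obs 3: x=1 → posterior Beta(15/4, 11)
obs 4: x=1 → posterior Beta(19/4, 11)
obs 5: x=1 → posterior Beta(23/4, 11)
obs 6: x=0 → posterior Beta(23/4, 12)
obs 7: x=0 → posterior Beta(23/4, 13)

52/75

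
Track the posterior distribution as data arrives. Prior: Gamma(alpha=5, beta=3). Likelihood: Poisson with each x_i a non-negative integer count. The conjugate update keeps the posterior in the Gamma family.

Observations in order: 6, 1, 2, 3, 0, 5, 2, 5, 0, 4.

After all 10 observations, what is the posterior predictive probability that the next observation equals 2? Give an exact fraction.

3229189170724499212733356110341091054333/13016111155156147048210016414623569281024

obs 1: x=6 → posterior Gamma(11, 4)
obs 2: x=1 → posterior Gamma(12, 5)
obs 3: x=2 → posterior Gamma(14, 6)
obs 4: x=3 → posterior Gamma(17, 7)
obs 5: x=0 → posterior Gamma(17, 8)
obs 6: x=5 → posterior Gamma(22, 9)
obs 7: x=2 → posterior Gamma(24, 10)
obs 8: x=5 → posterior Gamma(29, 11)
obs 9: x=0 → posterior Gamma(29, 12)
obs 10: x=4 → posterior Gamma(33, 13)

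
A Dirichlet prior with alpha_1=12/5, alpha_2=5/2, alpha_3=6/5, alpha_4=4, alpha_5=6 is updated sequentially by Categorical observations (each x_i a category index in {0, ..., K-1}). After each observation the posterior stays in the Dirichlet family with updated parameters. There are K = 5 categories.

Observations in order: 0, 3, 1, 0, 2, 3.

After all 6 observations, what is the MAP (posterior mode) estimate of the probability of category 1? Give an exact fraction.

25/171

obs 1: x=0 → posterior Dirichlet(17/5, 5/2, 6/5, 4, 6)
obs 2: x=3 → posterior Dirichlet(17/5, 5/2, 6/5, 5, 6)
obs 3: x=1 → posterior Dirichlet(17/5, 7/2, 6/5, 5, 6)
obs 4: x=0 → posterior Dirichlet(22/5, 7/2, 6/5, 5, 6)
obs 5: x=2 → posterior Dirichlet(22/5, 7/2, 11/5, 5, 6)
obs 6: x=3 → posterior Dirichlet(22/5, 7/2, 11/5, 6, 6)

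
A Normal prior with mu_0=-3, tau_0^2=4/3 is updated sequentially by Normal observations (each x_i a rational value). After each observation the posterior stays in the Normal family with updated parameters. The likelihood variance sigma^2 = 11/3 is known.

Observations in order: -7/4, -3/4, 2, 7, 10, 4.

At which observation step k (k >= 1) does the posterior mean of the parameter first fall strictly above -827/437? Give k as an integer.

obs 1: x=-7/4 → posterior Normal(-8/3, 44/45)
obs 2: x=-3/4 → posterior Normal(-43/19, 44/57)
obs 3: x=2 → posterior Normal(-35/23, 44/69)
obs 4: x=7 → posterior Normal(-7/27, 44/81)
obs 5: x=10 → posterior Normal(33/31, 44/93)
obs 6: x=4 → posterior Normal(7/5, 44/105)

k = 3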